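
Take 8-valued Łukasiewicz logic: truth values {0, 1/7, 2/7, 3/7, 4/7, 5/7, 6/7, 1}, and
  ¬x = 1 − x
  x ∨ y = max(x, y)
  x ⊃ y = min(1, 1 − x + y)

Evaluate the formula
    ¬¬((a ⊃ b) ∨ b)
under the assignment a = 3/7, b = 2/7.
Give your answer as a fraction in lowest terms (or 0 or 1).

6/7

a ⊃ b = 3/7 ⊃ 2/7 = 6/7
(a ⊃ b) ∨ b = 6/7 ∨ 2/7 = 6/7
¬((a ⊃ b) ∨ b) = ¬6/7 = 1/7
¬¬((a ⊃ b) ∨ b) = ¬1/7 = 6/7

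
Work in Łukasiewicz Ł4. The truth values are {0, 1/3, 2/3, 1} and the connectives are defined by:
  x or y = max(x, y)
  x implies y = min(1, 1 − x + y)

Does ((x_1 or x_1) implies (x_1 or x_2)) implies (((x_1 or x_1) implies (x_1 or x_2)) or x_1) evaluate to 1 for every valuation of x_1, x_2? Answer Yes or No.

x_1 = 0, x_2 = 0 ↦ 1
x_1 = 0, x_2 = 1/3 ↦ 1
x_1 = 0, x_2 = 2/3 ↦ 1
x_1 = 0, x_2 = 1 ↦ 1
x_1 = 1/3, x_2 = 0 ↦ 1
x_1 = 1/3, x_2 = 1/3 ↦ 1
x_1 = 1/3, x_2 = 2/3 ↦ 1
x_1 = 1/3, x_2 = 1 ↦ 1
x_1 = 2/3, x_2 = 0 ↦ 1
x_1 = 2/3, x_2 = 1/3 ↦ 1
x_1 = 2/3, x_2 = 2/3 ↦ 1
x_1 = 2/3, x_2 = 1 ↦ 1
x_1 = 1, x_2 = 0 ↦ 1
x_1 = 1, x_2 = 1/3 ↦ 1
x_1 = 1, x_2 = 2/3 ↦ 1
x_1 = 1, x_2 = 1 ↦ 1
Every assignment gives a value ≥ 1.

Yes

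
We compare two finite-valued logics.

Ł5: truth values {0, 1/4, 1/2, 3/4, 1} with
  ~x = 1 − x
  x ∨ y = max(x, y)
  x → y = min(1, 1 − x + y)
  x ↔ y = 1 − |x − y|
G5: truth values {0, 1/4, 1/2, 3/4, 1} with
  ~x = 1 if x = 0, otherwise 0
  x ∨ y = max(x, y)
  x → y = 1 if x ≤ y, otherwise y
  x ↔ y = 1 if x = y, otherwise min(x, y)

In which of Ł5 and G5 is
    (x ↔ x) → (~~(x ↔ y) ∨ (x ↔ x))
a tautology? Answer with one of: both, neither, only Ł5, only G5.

In Ł5: every assignment gives 1 — tautology.
In G5: every assignment gives 1 — tautology.

both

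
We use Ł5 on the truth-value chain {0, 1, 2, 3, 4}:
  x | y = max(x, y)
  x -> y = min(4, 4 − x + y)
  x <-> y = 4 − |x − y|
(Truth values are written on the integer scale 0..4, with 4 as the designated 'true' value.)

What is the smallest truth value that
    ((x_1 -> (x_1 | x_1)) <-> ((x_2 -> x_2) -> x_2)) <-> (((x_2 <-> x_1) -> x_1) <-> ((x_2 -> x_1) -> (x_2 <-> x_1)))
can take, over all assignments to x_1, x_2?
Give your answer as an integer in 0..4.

1

Take x_1 = 1, x_2 = 0:
x_1 | x_1 = 1 | 1 = 1
x_1 -> (x_1 | x_1) = 1 -> 1 = 4
x_2 -> x_2 = 0 -> 0 = 4
(x_2 -> x_2) -> x_2 = 4 -> 0 = 0
(x_1 -> (x_1 | x_1)) <-> ((x_2 -> x_2) -> x_2) = 4 <-> 0 = 0
x_2 <-> x_1 = 0 <-> 1 = 3
(x_2 <-> x_1) -> x_1 = 3 -> 1 = 2
x_2 -> x_1 = 0 -> 1 = 4
x_2 <-> x_1 = 0 <-> 1 = 3
(x_2 -> x_1) -> (x_2 <-> x_1) = 4 -> 3 = 3
((x_2 <-> x_1) -> x_1) <-> ((x_2 -> x_1) -> (x_2 <-> x_1)) = 2 <-> 3 = 3
((x_1 -> (x_1 | x_1)) <-> ((x_2 -> x_2) -> x_2)) <-> (((x_2 <-> x_1) -> x_1) <-> ((x_2 -> x_1) -> (x_2 <-> x_1))) = 0 <-> 3 = 1
No assignment yields a value below 1, so this is the minimum.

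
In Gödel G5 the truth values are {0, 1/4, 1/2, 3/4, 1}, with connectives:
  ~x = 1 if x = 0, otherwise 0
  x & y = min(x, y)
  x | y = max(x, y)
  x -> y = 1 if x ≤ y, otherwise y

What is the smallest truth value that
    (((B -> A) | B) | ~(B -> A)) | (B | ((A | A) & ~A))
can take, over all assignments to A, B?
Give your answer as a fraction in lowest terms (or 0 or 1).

1/2

Take A = 1/4, B = 1/2:
B -> A = 1/2 -> 1/4 = 1/4
(B -> A) | B = 1/4 | 1/2 = 1/2
B -> A = 1/2 -> 1/4 = 1/4
~(B -> A) = ~1/4 = 0
((B -> A) | B) | ~(B -> A) = 1/2 | 0 = 1/2
A | A = 1/4 | 1/4 = 1/4
~A = ~1/4 = 0
(A | A) & ~A = 1/4 & 0 = 0
B | ((A | A) & ~A) = 1/2 | 0 = 1/2
(((B -> A) | B) | ~(B -> A)) | (B | ((A | A) & ~A)) = 1/2 | 1/2 = 1/2
No assignment yields a value below 1/2, so this is the minimum.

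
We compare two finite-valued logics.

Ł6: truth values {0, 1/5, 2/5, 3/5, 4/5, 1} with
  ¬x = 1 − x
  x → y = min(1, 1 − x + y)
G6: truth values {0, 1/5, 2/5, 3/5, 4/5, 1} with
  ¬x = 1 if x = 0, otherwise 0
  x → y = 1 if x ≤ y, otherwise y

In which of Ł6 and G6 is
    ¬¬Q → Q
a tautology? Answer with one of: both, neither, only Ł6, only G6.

only Ł6

In Ł6: every assignment gives 1 — tautology.
In G6: at Q = 1/5 the value is 1/5 — not a tautology.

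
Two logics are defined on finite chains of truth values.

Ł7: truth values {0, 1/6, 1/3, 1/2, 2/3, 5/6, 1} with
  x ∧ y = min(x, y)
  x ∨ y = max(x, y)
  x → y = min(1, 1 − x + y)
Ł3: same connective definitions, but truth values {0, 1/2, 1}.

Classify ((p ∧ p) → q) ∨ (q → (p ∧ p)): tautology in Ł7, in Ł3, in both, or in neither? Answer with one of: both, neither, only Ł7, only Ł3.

both

In Ł7: every assignment gives 1 — tautology.
In Ł3: every assignment gives 1 — tautology.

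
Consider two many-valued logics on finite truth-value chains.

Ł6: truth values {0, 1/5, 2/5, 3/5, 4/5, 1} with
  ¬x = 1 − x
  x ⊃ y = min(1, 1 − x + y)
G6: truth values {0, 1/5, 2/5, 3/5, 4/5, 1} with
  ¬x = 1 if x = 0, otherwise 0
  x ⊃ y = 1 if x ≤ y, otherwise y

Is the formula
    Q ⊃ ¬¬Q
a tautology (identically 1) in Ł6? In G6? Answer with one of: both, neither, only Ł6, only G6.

both

In Ł6: every assignment gives 1 — tautology.
In G6: every assignment gives 1 — tautology.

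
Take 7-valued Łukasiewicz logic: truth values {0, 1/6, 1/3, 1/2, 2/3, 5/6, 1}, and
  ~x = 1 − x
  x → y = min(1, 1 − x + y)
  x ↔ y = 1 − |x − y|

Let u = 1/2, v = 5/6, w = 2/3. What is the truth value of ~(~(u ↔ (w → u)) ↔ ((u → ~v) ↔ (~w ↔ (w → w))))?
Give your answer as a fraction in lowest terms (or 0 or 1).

1/3

w → u = 2/3 → 1/2 = 5/6
u ↔ (w → u) = 1/2 ↔ 5/6 = 2/3
~(u ↔ (w → u)) = ~2/3 = 1/3
~v = ~5/6 = 1/6
u → ~v = 1/2 → 1/6 = 2/3
~w = ~2/3 = 1/3
w → w = 2/3 → 2/3 = 1
~w ↔ (w → w) = 1/3 ↔ 1 = 1/3
(u → ~v) ↔ (~w ↔ (w → w)) = 2/3 ↔ 1/3 = 2/3
~(u ↔ (w → u)) ↔ ((u → ~v) ↔ (~w ↔ (w → w))) = 1/3 ↔ 2/3 = 2/3
~(~(u ↔ (w → u)) ↔ ((u → ~v) ↔ (~w ↔ (w → w)))) = ~2/3 = 1/3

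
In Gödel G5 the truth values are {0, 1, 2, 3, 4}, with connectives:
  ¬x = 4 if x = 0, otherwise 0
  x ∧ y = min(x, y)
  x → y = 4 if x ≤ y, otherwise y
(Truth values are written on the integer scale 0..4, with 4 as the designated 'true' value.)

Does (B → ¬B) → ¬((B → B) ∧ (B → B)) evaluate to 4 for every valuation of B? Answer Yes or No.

Counterexample: take B = 0.
¬B = ¬0 = 4
B → ¬B = 0 → 4 = 4
B → B = 0 → 0 = 4
B → B = 0 → 0 = 4
(B → B) ∧ (B → B) = 4 ∧ 4 = 4
¬((B → B) ∧ (B → B)) = ¬4 = 0
(B → ¬B) → ¬((B → B) ∧ (B → B)) = 4 → 0 = 0
This gives 0 ≠ 4.

No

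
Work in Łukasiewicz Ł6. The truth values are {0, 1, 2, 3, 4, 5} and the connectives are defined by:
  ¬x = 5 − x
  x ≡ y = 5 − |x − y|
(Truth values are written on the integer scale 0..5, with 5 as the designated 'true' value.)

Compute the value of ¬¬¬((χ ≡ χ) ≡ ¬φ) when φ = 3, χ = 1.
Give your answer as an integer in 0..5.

χ ≡ χ = 1 ≡ 1 = 5
¬φ = ¬3 = 2
(χ ≡ χ) ≡ ¬φ = 5 ≡ 2 = 2
¬((χ ≡ χ) ≡ ¬φ) = ¬2 = 3
¬¬((χ ≡ χ) ≡ ¬φ) = ¬3 = 2
¬¬¬((χ ≡ χ) ≡ ¬φ) = ¬2 = 3

3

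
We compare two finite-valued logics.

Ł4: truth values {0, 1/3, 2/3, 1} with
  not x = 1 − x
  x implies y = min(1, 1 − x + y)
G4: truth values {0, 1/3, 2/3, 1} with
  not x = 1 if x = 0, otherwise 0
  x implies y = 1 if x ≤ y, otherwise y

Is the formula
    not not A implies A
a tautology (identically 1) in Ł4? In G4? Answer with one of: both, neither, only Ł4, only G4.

only Ł4

In Ł4: every assignment gives 1 — tautology.
In G4: at A = 1/3 the value is 1/3 — not a tautology.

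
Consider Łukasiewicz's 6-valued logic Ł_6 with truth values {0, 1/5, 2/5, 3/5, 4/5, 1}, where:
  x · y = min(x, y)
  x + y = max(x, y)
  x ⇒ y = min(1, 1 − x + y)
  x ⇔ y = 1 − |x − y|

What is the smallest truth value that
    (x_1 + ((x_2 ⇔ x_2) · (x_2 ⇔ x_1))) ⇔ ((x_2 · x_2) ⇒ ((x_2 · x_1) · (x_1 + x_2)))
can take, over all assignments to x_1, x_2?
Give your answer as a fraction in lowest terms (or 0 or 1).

3/5

Take x_1 = 2/5, x_2 = 0:
x_2 ⇔ x_2 = 0 ⇔ 0 = 1
x_2 ⇔ x_1 = 0 ⇔ 2/5 = 3/5
(x_2 ⇔ x_2) · (x_2 ⇔ x_1) = 1 · 3/5 = 3/5
x_1 + ((x_2 ⇔ x_2) · (x_2 ⇔ x_1)) = 2/5 + 3/5 = 3/5
x_2 · x_2 = 0 · 0 = 0
x_2 · x_1 = 0 · 2/5 = 0
x_1 + x_2 = 2/5 + 0 = 2/5
(x_2 · x_1) · (x_1 + x_2) = 0 · 2/5 = 0
(x_2 · x_2) ⇒ ((x_2 · x_1) · (x_1 + x_2)) = 0 ⇒ 0 = 1
(x_1 + ((x_2 ⇔ x_2) · (x_2 ⇔ x_1))) ⇔ ((x_2 · x_2) ⇒ ((x_2 · x_1) · (x_1 + x_2))) = 3/5 ⇔ 1 = 3/5
No assignment yields a value below 3/5, so this is the minimum.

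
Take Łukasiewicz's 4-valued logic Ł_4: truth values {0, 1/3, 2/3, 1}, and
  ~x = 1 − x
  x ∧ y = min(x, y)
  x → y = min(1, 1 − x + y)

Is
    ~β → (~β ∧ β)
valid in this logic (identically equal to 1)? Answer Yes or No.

No

Counterexample: take β = 0.
~β = ~0 = 1
~β ∧ β = 1 ∧ 0 = 0
~β → (~β ∧ β) = 1 → 0 = 0
This gives 0 ≠ 1.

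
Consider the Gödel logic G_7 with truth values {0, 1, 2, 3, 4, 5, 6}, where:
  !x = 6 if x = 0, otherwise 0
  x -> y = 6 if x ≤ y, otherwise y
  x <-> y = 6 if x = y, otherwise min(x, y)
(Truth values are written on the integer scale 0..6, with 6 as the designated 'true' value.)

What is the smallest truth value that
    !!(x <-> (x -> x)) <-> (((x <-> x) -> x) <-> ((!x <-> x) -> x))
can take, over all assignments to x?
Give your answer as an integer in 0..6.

Take x = 1:
x -> x = 1 -> 1 = 6
x <-> (x -> x) = 1 <-> 6 = 1
!(x <-> (x -> x)) = !1 = 0
!!(x <-> (x -> x)) = !0 = 6
x <-> x = 1 <-> 1 = 6
(x <-> x) -> x = 6 -> 1 = 1
!x = !1 = 0
!x <-> x = 0 <-> 1 = 0
(!x <-> x) -> x = 0 -> 1 = 6
((x <-> x) -> x) <-> ((!x <-> x) -> x) = 1 <-> 6 = 1
!!(x <-> (x -> x)) <-> (((x <-> x) -> x) <-> ((!x <-> x) -> x)) = 6 <-> 1 = 1
No assignment yields a value below 1, so this is the minimum.

1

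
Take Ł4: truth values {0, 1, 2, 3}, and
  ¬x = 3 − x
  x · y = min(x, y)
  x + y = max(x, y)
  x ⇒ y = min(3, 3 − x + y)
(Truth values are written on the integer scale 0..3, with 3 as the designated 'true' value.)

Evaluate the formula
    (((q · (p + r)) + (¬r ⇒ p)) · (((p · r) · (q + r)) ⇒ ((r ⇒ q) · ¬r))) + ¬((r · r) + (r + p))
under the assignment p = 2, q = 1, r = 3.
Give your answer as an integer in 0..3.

1

p + r = 2 + 3 = 3
q · (p + r) = 1 · 3 = 1
¬r = ¬3 = 0
¬r ⇒ p = 0 ⇒ 2 = 3
(q · (p + r)) + (¬r ⇒ p) = 1 + 3 = 3
p · r = 2 · 3 = 2
q + r = 1 + 3 = 3
(p · r) · (q + r) = 2 · 3 = 2
r ⇒ q = 3 ⇒ 1 = 1
¬r = ¬3 = 0
(r ⇒ q) · ¬r = 1 · 0 = 0
((p · r) · (q + r)) ⇒ ((r ⇒ q) · ¬r) = 2 ⇒ 0 = 1
((q · (p + r)) + (¬r ⇒ p)) · (((p · r) · (q + r)) ⇒ ((r ⇒ q) · ¬r)) = 3 · 1 = 1
r · r = 3 · 3 = 3
r + p = 3 + 2 = 3
(r · r) + (r + p) = 3 + 3 = 3
¬((r · r) + (r + p)) = ¬3 = 0
(((q · (p + r)) + (¬r ⇒ p)) · (((p · r) · (q + r)) ⇒ ((r ⇒ q) · ¬r))) + ¬((r · r) + (r + p)) = 1 + 0 = 1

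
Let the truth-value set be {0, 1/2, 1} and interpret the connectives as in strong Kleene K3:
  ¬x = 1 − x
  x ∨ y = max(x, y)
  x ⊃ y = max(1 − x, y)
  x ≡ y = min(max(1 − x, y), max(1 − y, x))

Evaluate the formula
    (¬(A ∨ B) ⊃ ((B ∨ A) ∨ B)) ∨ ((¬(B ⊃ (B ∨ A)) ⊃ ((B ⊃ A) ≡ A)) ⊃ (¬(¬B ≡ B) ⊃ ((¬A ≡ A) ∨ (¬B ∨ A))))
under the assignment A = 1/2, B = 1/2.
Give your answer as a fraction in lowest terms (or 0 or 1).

A ∨ B = 1/2 ∨ 1/2 = 1/2
¬(A ∨ B) = ¬1/2 = 1/2
B ∨ A = 1/2 ∨ 1/2 = 1/2
(B ∨ A) ∨ B = 1/2 ∨ 1/2 = 1/2
¬(A ∨ B) ⊃ ((B ∨ A) ∨ B) = 1/2 ⊃ 1/2 = 1/2
B ∨ A = 1/2 ∨ 1/2 = 1/2
B ⊃ (B ∨ A) = 1/2 ⊃ 1/2 = 1/2
¬(B ⊃ (B ∨ A)) = ¬1/2 = 1/2
B ⊃ A = 1/2 ⊃ 1/2 = 1/2
(B ⊃ A) ≡ A = 1/2 ≡ 1/2 = 1/2
¬(B ⊃ (B ∨ A)) ⊃ ((B ⊃ A) ≡ A) = 1/2 ⊃ 1/2 = 1/2
¬B = ¬1/2 = 1/2
¬B ≡ B = 1/2 ≡ 1/2 = 1/2
¬(¬B ≡ B) = ¬1/2 = 1/2
¬A = ¬1/2 = 1/2
¬A ≡ A = 1/2 ≡ 1/2 = 1/2
¬B = ¬1/2 = 1/2
¬B ∨ A = 1/2 ∨ 1/2 = 1/2
(¬A ≡ A) ∨ (¬B ∨ A) = 1/2 ∨ 1/2 = 1/2
¬(¬B ≡ B) ⊃ ((¬A ≡ A) ∨ (¬B ∨ A)) = 1/2 ⊃ 1/2 = 1/2
(¬(B ⊃ (B ∨ A)) ⊃ ((B ⊃ A) ≡ A)) ⊃ (¬(¬B ≡ B) ⊃ ((¬A ≡ A) ∨ (¬B ∨ A))) = 1/2 ⊃ 1/2 = 1/2
(¬(A ∨ B) ⊃ ((B ∨ A) ∨ B)) ∨ ((¬(B ⊃ (B ∨ A)) ⊃ ((B ⊃ A) ≡ A)) ⊃ (¬(¬B ≡ B) ⊃ ((¬A ≡ A) ∨ (¬B ∨ A)))) = 1/2 ∨ 1/2 = 1/2

1/2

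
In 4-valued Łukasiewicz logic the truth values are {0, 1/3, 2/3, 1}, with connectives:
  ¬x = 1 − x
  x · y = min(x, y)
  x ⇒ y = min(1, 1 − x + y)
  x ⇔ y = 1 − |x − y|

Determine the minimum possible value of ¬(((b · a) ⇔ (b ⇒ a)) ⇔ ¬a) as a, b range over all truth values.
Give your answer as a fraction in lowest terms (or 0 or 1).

0

Take a = 0, b = 1:
b · a = 1 · 0 = 0
b ⇒ a = 1 ⇒ 0 = 0
(b · a) ⇔ (b ⇒ a) = 0 ⇔ 0 = 1
¬a = ¬0 = 1
((b · a) ⇔ (b ⇒ a)) ⇔ ¬a = 1 ⇔ 1 = 1
¬(((b · a) ⇔ (b ⇒ a)) ⇔ ¬a) = ¬1 = 0
No assignment yields a value below 0, so this is the minimum.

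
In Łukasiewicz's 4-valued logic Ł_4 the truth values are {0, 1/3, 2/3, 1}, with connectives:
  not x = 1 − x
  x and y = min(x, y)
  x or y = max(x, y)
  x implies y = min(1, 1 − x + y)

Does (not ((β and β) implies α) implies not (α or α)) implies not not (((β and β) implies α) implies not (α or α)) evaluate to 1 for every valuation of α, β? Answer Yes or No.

Counterexample: take α = 1/3, β = 0.
β and β = 0 and 0 = 0
(β and β) implies α = 0 implies 1/3 = 1
not ((β and β) implies α) = not 1 = 0
α or α = 1/3 or 1/3 = 1/3
not (α or α) = not 1/3 = 2/3
not ((β and β) implies α) implies not (α or α) = 0 implies 2/3 = 1
β and β = 0 and 0 = 0
(β and β) implies α = 0 implies 1/3 = 1
α or α = 1/3 or 1/3 = 1/3
not (α or α) = not 1/3 = 2/3
((β and β) implies α) implies not (α or α) = 1 implies 2/3 = 2/3
not (((β and β) implies α) implies not (α or α)) = not 2/3 = 1/3
not not (((β and β) implies α) implies not (α or α)) = not 1/3 = 2/3
(not ((β and β) implies α) implies not (α or α)) implies not not (((β and β) implies α) implies not (α or α)) = 1 implies 2/3 = 2/3
This gives 2/3 ≠ 1.

No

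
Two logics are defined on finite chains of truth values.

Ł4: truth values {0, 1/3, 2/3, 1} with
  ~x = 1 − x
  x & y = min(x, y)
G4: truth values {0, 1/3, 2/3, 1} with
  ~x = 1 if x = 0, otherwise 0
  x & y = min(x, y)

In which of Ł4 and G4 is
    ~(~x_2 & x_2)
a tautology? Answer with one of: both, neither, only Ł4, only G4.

only G4

In Ł4: at x_2 = 1/3 the value is 2/3 — not a tautology.
In G4: every assignment gives 1 — tautology.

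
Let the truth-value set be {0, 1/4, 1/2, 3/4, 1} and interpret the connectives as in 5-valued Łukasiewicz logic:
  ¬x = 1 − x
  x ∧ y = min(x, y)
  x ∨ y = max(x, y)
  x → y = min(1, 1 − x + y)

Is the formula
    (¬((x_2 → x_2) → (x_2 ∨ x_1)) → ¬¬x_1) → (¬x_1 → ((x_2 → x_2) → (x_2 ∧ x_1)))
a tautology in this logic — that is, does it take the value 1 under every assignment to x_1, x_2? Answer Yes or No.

No

Counterexample: take x_1 = 0, x_2 = 1/4.
x_2 → x_2 = 1/4 → 1/4 = 1
x_2 ∨ x_1 = 1/4 ∨ 0 = 1/4
(x_2 → x_2) → (x_2 ∨ x_1) = 1 → 1/4 = 1/4
¬((x_2 → x_2) → (x_2 ∨ x_1)) = ¬1/4 = 3/4
¬x_1 = ¬0 = 1
¬¬x_1 = ¬1 = 0
¬((x_2 → x_2) → (x_2 ∨ x_1)) → ¬¬x_1 = 3/4 → 0 = 1/4
¬x_1 = ¬0 = 1
x_2 → x_2 = 1/4 → 1/4 = 1
x_2 ∧ x_1 = 1/4 ∧ 0 = 0
(x_2 → x_2) → (x_2 ∧ x_1) = 1 → 0 = 0
¬x_1 → ((x_2 → x_2) → (x_2 ∧ x_1)) = 1 → 0 = 0
(¬((x_2 → x_2) → (x_2 ∨ x_1)) → ¬¬x_1) → (¬x_1 → ((x_2 → x_2) → (x_2 ∧ x_1))) = 1/4 → 0 = 3/4
This gives 3/4 ≠ 1.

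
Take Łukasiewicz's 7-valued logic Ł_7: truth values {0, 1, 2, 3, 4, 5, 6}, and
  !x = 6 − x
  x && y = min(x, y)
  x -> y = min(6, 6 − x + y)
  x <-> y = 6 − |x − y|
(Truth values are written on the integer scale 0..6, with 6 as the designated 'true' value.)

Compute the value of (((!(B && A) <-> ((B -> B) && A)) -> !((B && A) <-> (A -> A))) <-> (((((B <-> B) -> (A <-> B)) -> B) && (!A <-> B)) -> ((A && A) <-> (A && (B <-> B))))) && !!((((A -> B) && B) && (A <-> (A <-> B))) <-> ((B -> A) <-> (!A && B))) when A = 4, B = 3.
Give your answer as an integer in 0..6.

4

B && A = 3 && 4 = 3
!(B && A) = !3 = 3
B -> B = 3 -> 3 = 6
(B -> B) && A = 6 && 4 = 4
!(B && A) <-> ((B -> B) && A) = 3 <-> 4 = 5
B && A = 3 && 4 = 3
A -> A = 4 -> 4 = 6
(B && A) <-> (A -> A) = 3 <-> 6 = 3
!((B && A) <-> (A -> A)) = !3 = 3
(!(B && A) <-> ((B -> B) && A)) -> !((B && A) <-> (A -> A)) = 5 -> 3 = 4
B <-> B = 3 <-> 3 = 6
A <-> B = 4 <-> 3 = 5
(B <-> B) -> (A <-> B) = 6 -> 5 = 5
((B <-> B) -> (A <-> B)) -> B = 5 -> 3 = 4
!A = !4 = 2
!A <-> B = 2 <-> 3 = 5
(((B <-> B) -> (A <-> B)) -> B) && (!A <-> B) = 4 && 5 = 4
A && A = 4 && 4 = 4
B <-> B = 3 <-> 3 = 6
A && (B <-> B) = 4 && 6 = 4
(A && A) <-> (A && (B <-> B)) = 4 <-> 4 = 6
((((B <-> B) -> (A <-> B)) -> B) && (!A <-> B)) -> ((A && A) <-> (A && (B <-> B))) = 4 -> 6 = 6
((!(B && A) <-> ((B -> B) && A)) -> !((B && A) <-> (A -> A))) <-> (((((B <-> B) -> (A <-> B)) -> B) && (!A <-> B)) -> ((A && A) <-> (A && (B <-> B)))) = 4 <-> 6 = 4
A -> B = 4 -> 3 = 5
(A -> B) && B = 5 && 3 = 3
A <-> B = 4 <-> 3 = 5
A <-> (A <-> B) = 4 <-> 5 = 5
((A -> B) && B) && (A <-> (A <-> B)) = 3 && 5 = 3
B -> A = 3 -> 4 = 6
!A = !4 = 2
!A && B = 2 && 3 = 2
(B -> A) <-> (!A && B) = 6 <-> 2 = 2
(((A -> B) && B) && (A <-> (A <-> B))) <-> ((B -> A) <-> (!A && B)) = 3 <-> 2 = 5
!((((A -> B) && B) && (A <-> (A <-> B))) <-> ((B -> A) <-> (!A && B))) = !5 = 1
!!((((A -> B) && B) && (A <-> (A <-> B))) <-> ((B -> A) <-> (!A && B))) = !1 = 5
(((!(B && A) <-> ((B -> B) && A)) -> !((B && A) <-> (A -> A))) <-> (((((B <-> B) -> (A <-> B)) -> B) && (!A <-> B)) -> ((A && A) <-> (A && (B <-> B))))) && !!((((A -> B) && B) && (A <-> (A <-> B))) <-> ((B -> A) <-> (!A && B))) = 4 && 5 = 4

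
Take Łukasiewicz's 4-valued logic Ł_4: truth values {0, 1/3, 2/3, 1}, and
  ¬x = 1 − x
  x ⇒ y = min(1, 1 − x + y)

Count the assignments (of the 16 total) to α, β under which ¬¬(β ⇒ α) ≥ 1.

10

α = 0, β = 0 ↦ 1  ≥
α = 0, β = 1/3 ↦ 2/3  <
α = 0, β = 2/3 ↦ 1/3  <
α = 0, β = 1 ↦ 0  <
α = 1/3, β = 0 ↦ 1  ≥
α = 1/3, β = 1/3 ↦ 1  ≥
α = 1/3, β = 2/3 ↦ 2/3  <
α = 1/3, β = 1 ↦ 1/3  <
α = 2/3, β = 0 ↦ 1  ≥
α = 2/3, β = 1/3 ↦ 1  ≥
α = 2/3, β = 2/3 ↦ 1  ≥
α = 2/3, β = 1 ↦ 2/3  <
α = 1, β = 0 ↦ 1  ≥
α = 1, β = 1/3 ↦ 1  ≥
α = 1, β = 2/3 ↦ 1  ≥
α = 1, β = 1 ↦ 1  ≥
So 10 of the 16 assignments meet the threshold.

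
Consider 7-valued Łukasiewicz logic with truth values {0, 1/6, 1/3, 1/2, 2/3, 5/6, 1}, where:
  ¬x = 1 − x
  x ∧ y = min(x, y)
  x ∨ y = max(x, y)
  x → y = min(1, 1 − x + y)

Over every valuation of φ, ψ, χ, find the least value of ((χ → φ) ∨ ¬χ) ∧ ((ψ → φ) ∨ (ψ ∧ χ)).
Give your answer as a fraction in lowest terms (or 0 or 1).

Take φ = 0, ψ = 0, χ = 1:
χ → φ = 1 → 0 = 0
¬χ = ¬1 = 0
(χ → φ) ∨ ¬χ = 0 ∨ 0 = 0
ψ → φ = 0 → 0 = 1
ψ ∧ χ = 0 ∧ 1 = 0
(ψ → φ) ∨ (ψ ∧ χ) = 1 ∨ 0 = 1
((χ → φ) ∨ ¬χ) ∧ ((ψ → φ) ∨ (ψ ∧ χ)) = 0 ∧ 1 = 0
No assignment yields a value below 0, so this is the minimum.

0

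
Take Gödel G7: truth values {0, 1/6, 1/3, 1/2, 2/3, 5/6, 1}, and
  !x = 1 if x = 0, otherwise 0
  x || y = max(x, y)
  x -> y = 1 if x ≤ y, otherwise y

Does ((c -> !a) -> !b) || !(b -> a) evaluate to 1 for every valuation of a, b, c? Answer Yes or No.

Counterexample: take a = 1/6, b = 1/6, c = 0.
!a = !1/6 = 0
c -> !a = 0 -> 0 = 1
!b = !1/6 = 0
(c -> !a) -> !b = 1 -> 0 = 0
b -> a = 1/6 -> 1/6 = 1
!(b -> a) = !1 = 0
((c -> !a) -> !b) || !(b -> a) = 0 || 0 = 0
This gives 0 ≠ 1.

No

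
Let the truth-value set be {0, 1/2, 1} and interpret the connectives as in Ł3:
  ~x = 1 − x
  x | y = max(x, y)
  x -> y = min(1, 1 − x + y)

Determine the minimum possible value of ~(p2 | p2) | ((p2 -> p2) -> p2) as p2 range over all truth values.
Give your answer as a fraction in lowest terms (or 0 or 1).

1/2

Take p2 = 1/2:
p2 | p2 = 1/2 | 1/2 = 1/2
~(p2 | p2) = ~1/2 = 1/2
p2 -> p2 = 1/2 -> 1/2 = 1
(p2 -> p2) -> p2 = 1 -> 1/2 = 1/2
~(p2 | p2) | ((p2 -> p2) -> p2) = 1/2 | 1/2 = 1/2
No assignment yields a value below 1/2, so this is the minimum.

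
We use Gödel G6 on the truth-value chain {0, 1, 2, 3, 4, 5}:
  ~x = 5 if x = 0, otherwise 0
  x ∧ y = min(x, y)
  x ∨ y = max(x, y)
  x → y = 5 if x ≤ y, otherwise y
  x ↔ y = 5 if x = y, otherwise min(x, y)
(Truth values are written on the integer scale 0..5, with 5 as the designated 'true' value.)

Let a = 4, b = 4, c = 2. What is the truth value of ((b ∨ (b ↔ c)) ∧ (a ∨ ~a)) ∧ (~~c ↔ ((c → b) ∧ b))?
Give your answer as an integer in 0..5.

4

b ↔ c = 4 ↔ 2 = 2
b ∨ (b ↔ c) = 4 ∨ 2 = 4
~a = ~4 = 0
a ∨ ~a = 4 ∨ 0 = 4
(b ∨ (b ↔ c)) ∧ (a ∨ ~a) = 4 ∧ 4 = 4
~c = ~2 = 0
~~c = ~0 = 5
c → b = 2 → 4 = 5
(c → b) ∧ b = 5 ∧ 4 = 4
~~c ↔ ((c → b) ∧ b) = 5 ↔ 4 = 4
((b ∨ (b ↔ c)) ∧ (a ∨ ~a)) ∧ (~~c ↔ ((c → b) ∧ b)) = 4 ∧ 4 = 4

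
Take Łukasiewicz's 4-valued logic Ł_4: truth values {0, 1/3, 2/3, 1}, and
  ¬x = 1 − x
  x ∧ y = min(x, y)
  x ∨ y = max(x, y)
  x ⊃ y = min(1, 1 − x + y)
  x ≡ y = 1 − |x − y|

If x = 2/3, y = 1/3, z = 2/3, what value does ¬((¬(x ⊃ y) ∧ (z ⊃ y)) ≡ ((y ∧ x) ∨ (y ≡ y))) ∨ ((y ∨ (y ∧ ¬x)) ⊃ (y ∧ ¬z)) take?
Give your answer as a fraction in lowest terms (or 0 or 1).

x ⊃ y = 2/3 ⊃ 1/3 = 2/3
¬(x ⊃ y) = ¬2/3 = 1/3
z ⊃ y = 2/3 ⊃ 1/3 = 2/3
¬(x ⊃ y) ∧ (z ⊃ y) = 1/3 ∧ 2/3 = 1/3
y ∧ x = 1/3 ∧ 2/3 = 1/3
y ≡ y = 1/3 ≡ 1/3 = 1
(y ∧ x) ∨ (y ≡ y) = 1/3 ∨ 1 = 1
(¬(x ⊃ y) ∧ (z ⊃ y)) ≡ ((y ∧ x) ∨ (y ≡ y)) = 1/3 ≡ 1 = 1/3
¬((¬(x ⊃ y) ∧ (z ⊃ y)) ≡ ((y ∧ x) ∨ (y ≡ y))) = ¬1/3 = 2/3
¬x = ¬2/3 = 1/3
y ∧ ¬x = 1/3 ∧ 1/3 = 1/3
y ∨ (y ∧ ¬x) = 1/3 ∨ 1/3 = 1/3
¬z = ¬2/3 = 1/3
y ∧ ¬z = 1/3 ∧ 1/3 = 1/3
(y ∨ (y ∧ ¬x)) ⊃ (y ∧ ¬z) = 1/3 ⊃ 1/3 = 1
¬((¬(x ⊃ y) ∧ (z ⊃ y)) ≡ ((y ∧ x) ∨ (y ≡ y))) ∨ ((y ∨ (y ∧ ¬x)) ⊃ (y ∧ ¬z)) = 2/3 ∨ 1 = 1

1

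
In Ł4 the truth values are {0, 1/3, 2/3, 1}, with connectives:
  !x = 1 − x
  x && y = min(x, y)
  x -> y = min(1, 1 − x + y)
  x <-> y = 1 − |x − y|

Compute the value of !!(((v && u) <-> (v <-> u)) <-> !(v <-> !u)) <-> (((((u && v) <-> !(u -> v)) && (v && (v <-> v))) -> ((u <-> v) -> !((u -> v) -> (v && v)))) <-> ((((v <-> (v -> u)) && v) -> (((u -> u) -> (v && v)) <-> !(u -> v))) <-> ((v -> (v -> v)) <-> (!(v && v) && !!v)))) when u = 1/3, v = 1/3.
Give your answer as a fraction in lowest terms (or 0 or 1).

v && u = 1/3 && 1/3 = 1/3
v <-> u = 1/3 <-> 1/3 = 1
(v && u) <-> (v <-> u) = 1/3 <-> 1 = 1/3
!u = !1/3 = 2/3
v <-> !u = 1/3 <-> 2/3 = 2/3
!(v <-> !u) = !2/3 = 1/3
((v && u) <-> (v <-> u)) <-> !(v <-> !u) = 1/3 <-> 1/3 = 1
!(((v && u) <-> (v <-> u)) <-> !(v <-> !u)) = !1 = 0
!!(((v && u) <-> (v <-> u)) <-> !(v <-> !u)) = !0 = 1
u && v = 1/3 && 1/3 = 1/3
u -> v = 1/3 -> 1/3 = 1
!(u -> v) = !1 = 0
(u && v) <-> !(u -> v) = 1/3 <-> 0 = 2/3
v <-> v = 1/3 <-> 1/3 = 1
v && (v <-> v) = 1/3 && 1 = 1/3
((u && v) <-> !(u -> v)) && (v && (v <-> v)) = 2/3 && 1/3 = 1/3
u <-> v = 1/3 <-> 1/3 = 1
u -> v = 1/3 -> 1/3 = 1
v && v = 1/3 && 1/3 = 1/3
(u -> v) -> (v && v) = 1 -> 1/3 = 1/3
!((u -> v) -> (v && v)) = !1/3 = 2/3
(u <-> v) -> !((u -> v) -> (v && v)) = 1 -> 2/3 = 2/3
(((u && v) <-> !(u -> v)) && (v && (v <-> v))) -> ((u <-> v) -> !((u -> v) -> (v && v))) = 1/3 -> 2/3 = 1
v -> u = 1/3 -> 1/3 = 1
v <-> (v -> u) = 1/3 <-> 1 = 1/3
(v <-> (v -> u)) && v = 1/3 && 1/3 = 1/3
u -> u = 1/3 -> 1/3 = 1
v && v = 1/3 && 1/3 = 1/3
(u -> u) -> (v && v) = 1 -> 1/3 = 1/3
u -> v = 1/3 -> 1/3 = 1
!(u -> v) = !1 = 0
((u -> u) -> (v && v)) <-> !(u -> v) = 1/3 <-> 0 = 2/3
((v <-> (v -> u)) && v) -> (((u -> u) -> (v && v)) <-> !(u -> v)) = 1/3 -> 2/3 = 1
v -> v = 1/3 -> 1/3 = 1
v -> (v -> v) = 1/3 -> 1 = 1
v && v = 1/3 && 1/3 = 1/3
!(v && v) = !1/3 = 2/3
!v = !1/3 = 2/3
!!v = !2/3 = 1/3
!(v && v) && !!v = 2/3 && 1/3 = 1/3
(v -> (v -> v)) <-> (!(v && v) && !!v) = 1 <-> 1/3 = 1/3
(((v <-> (v -> u)) && v) -> (((u -> u) -> (v && v)) <-> !(u -> v))) <-> ((v -> (v -> v)) <-> (!(v && v) && !!v)) = 1 <-> 1/3 = 1/3
((((u && v) <-> !(u -> v)) && (v && (v <-> v))) -> ((u <-> v) -> !((u -> v) -> (v && v)))) <-> ((((v <-> (v -> u)) && v) -> (((u -> u) -> (v && v)) <-> !(u -> v))) <-> ((v -> (v -> v)) <-> (!(v && v) && !!v))) = 1 <-> 1/3 = 1/3
!!(((v && u) <-> (v <-> u)) <-> !(v <-> !u)) <-> (((((u && v) <-> !(u -> v)) && (v && (v <-> v))) -> ((u <-> v) -> !((u -> v) -> (v && v)))) <-> ((((v <-> (v -> u)) && v) -> (((u -> u) -> (v && v)) <-> !(u -> v))) <-> ((v -> (v -> v)) <-> (!(v && v) && !!v)))) = 1 <-> 1/3 = 1/3

1/3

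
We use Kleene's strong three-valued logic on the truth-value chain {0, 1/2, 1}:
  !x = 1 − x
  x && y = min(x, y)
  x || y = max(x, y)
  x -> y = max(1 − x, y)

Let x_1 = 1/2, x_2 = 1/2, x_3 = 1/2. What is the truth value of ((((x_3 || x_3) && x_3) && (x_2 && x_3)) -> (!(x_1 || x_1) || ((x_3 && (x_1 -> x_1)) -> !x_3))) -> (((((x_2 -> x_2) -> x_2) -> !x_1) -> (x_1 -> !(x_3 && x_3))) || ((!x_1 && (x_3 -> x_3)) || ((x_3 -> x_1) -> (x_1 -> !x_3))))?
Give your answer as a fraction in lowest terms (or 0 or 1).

1/2

x_3 || x_3 = 1/2 || 1/2 = 1/2
(x_3 || x_3) && x_3 = 1/2 && 1/2 = 1/2
x_2 && x_3 = 1/2 && 1/2 = 1/2
((x_3 || x_3) && x_3) && (x_2 && x_3) = 1/2 && 1/2 = 1/2
x_1 || x_1 = 1/2 || 1/2 = 1/2
!(x_1 || x_1) = !1/2 = 1/2
x_1 -> x_1 = 1/2 -> 1/2 = 1/2
x_3 && (x_1 -> x_1) = 1/2 && 1/2 = 1/2
!x_3 = !1/2 = 1/2
(x_3 && (x_1 -> x_1)) -> !x_3 = 1/2 -> 1/2 = 1/2
!(x_1 || x_1) || ((x_3 && (x_1 -> x_1)) -> !x_3) = 1/2 || 1/2 = 1/2
(((x_3 || x_3) && x_3) && (x_2 && x_3)) -> (!(x_1 || x_1) || ((x_3 && (x_1 -> x_1)) -> !x_3)) = 1/2 -> 1/2 = 1/2
x_2 -> x_2 = 1/2 -> 1/2 = 1/2
(x_2 -> x_2) -> x_2 = 1/2 -> 1/2 = 1/2
!x_1 = !1/2 = 1/2
((x_2 -> x_2) -> x_2) -> !x_1 = 1/2 -> 1/2 = 1/2
x_3 && x_3 = 1/2 && 1/2 = 1/2
!(x_3 && x_3) = !1/2 = 1/2
x_1 -> !(x_3 && x_3) = 1/2 -> 1/2 = 1/2
(((x_2 -> x_2) -> x_2) -> !x_1) -> (x_1 -> !(x_3 && x_3)) = 1/2 -> 1/2 = 1/2
!x_1 = !1/2 = 1/2
x_3 -> x_3 = 1/2 -> 1/2 = 1/2
!x_1 && (x_3 -> x_3) = 1/2 && 1/2 = 1/2
x_3 -> x_1 = 1/2 -> 1/2 = 1/2
!x_3 = !1/2 = 1/2
x_1 -> !x_3 = 1/2 -> 1/2 = 1/2
(x_3 -> x_1) -> (x_1 -> !x_3) = 1/2 -> 1/2 = 1/2
(!x_1 && (x_3 -> x_3)) || ((x_3 -> x_1) -> (x_1 -> !x_3)) = 1/2 || 1/2 = 1/2
((((x_2 -> x_2) -> x_2) -> !x_1) -> (x_1 -> !(x_3 && x_3))) || ((!x_1 && (x_3 -> x_3)) || ((x_3 -> x_1) -> (x_1 -> !x_3))) = 1/2 || 1/2 = 1/2
((((x_3 || x_3) && x_3) && (x_2 && x_3)) -> (!(x_1 || x_1) || ((x_3 && (x_1 -> x_1)) -> !x_3))) -> (((((x_2 -> x_2) -> x_2) -> !x_1) -> (x_1 -> !(x_3 && x_3))) || ((!x_1 && (x_3 -> x_3)) || ((x_3 -> x_1) -> (x_1 -> !x_3)))) = 1/2 -> 1/2 = 1/2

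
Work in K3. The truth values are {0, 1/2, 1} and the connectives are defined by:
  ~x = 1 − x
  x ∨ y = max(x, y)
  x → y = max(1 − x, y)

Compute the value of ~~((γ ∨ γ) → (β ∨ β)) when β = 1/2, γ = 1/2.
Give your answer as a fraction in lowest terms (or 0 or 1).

1/2

γ ∨ γ = 1/2 ∨ 1/2 = 1/2
β ∨ β = 1/2 ∨ 1/2 = 1/2
(γ ∨ γ) → (β ∨ β) = 1/2 → 1/2 = 1/2
~((γ ∨ γ) → (β ∨ β)) = ~1/2 = 1/2
~~((γ ∨ γ) → (β ∨ β)) = ~1/2 = 1/2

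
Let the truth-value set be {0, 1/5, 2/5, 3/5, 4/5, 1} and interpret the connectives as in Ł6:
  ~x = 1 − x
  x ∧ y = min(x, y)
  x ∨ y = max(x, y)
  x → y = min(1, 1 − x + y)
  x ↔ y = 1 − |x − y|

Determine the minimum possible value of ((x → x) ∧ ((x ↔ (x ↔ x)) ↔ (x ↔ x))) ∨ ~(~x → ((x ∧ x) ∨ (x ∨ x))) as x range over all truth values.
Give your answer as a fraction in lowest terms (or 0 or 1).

Take x = 2/5:
x → x = 2/5 → 2/5 = 1
x ↔ x = 2/5 ↔ 2/5 = 1
x ↔ (x ↔ x) = 2/5 ↔ 1 = 2/5
x ↔ x = 2/5 ↔ 2/5 = 1
(x ↔ (x ↔ x)) ↔ (x ↔ x) = 2/5 ↔ 1 = 2/5
(x → x) ∧ ((x ↔ (x ↔ x)) ↔ (x ↔ x)) = 1 ∧ 2/5 = 2/5
~x = ~2/5 = 3/5
x ∧ x = 2/5 ∧ 2/5 = 2/5
x ∨ x = 2/5 ∨ 2/5 = 2/5
(x ∧ x) ∨ (x ∨ x) = 2/5 ∨ 2/5 = 2/5
~x → ((x ∧ x) ∨ (x ∨ x)) = 3/5 → 2/5 = 4/5
~(~x → ((x ∧ x) ∨ (x ∨ x))) = ~4/5 = 1/5
((x → x) ∧ ((x ↔ (x ↔ x)) ↔ (x ↔ x))) ∨ ~(~x → ((x ∧ x) ∨ (x ∨ x))) = 2/5 ∨ 1/5 = 2/5
No assignment yields a value below 2/5, so this is the minimum.

2/5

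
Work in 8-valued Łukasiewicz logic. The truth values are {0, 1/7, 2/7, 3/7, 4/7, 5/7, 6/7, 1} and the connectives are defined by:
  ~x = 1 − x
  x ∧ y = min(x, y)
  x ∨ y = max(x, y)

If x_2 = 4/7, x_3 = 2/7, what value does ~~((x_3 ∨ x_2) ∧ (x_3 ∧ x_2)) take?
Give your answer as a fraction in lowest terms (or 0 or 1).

x_3 ∨ x_2 = 2/7 ∨ 4/7 = 4/7
x_3 ∧ x_2 = 2/7 ∧ 4/7 = 2/7
(x_3 ∨ x_2) ∧ (x_3 ∧ x_2) = 4/7 ∧ 2/7 = 2/7
~((x_3 ∨ x_2) ∧ (x_3 ∧ x_2)) = ~2/7 = 5/7
~~((x_3 ∨ x_2) ∧ (x_3 ∧ x_2)) = ~5/7 = 2/7

2/7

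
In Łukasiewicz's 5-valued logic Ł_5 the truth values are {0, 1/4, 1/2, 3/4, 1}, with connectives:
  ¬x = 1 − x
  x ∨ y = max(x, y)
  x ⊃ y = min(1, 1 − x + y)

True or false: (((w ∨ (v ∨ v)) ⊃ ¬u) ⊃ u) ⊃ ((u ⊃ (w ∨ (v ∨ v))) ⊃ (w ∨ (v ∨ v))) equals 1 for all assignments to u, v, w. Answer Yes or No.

Counterexample: take u = 3/4, v = 0, w = 1/2.
v ∨ v = 0 ∨ 0 = 0
w ∨ (v ∨ v) = 1/2 ∨ 0 = 1/2
¬u = ¬3/4 = 1/4
(w ∨ (v ∨ v)) ⊃ ¬u = 1/2 ⊃ 1/4 = 3/4
((w ∨ (v ∨ v)) ⊃ ¬u) ⊃ u = 3/4 ⊃ 3/4 = 1
v ∨ v = 0 ∨ 0 = 0
w ∨ (v ∨ v) = 1/2 ∨ 0 = 1/2
u ⊃ (w ∨ (v ∨ v)) = 3/4 ⊃ 1/2 = 3/4
v ∨ v = 0 ∨ 0 = 0
w ∨ (v ∨ v) = 1/2 ∨ 0 = 1/2
(u ⊃ (w ∨ (v ∨ v))) ⊃ (w ∨ (v ∨ v)) = 3/4 ⊃ 1/2 = 3/4
(((w ∨ (v ∨ v)) ⊃ ¬u) ⊃ u) ⊃ ((u ⊃ (w ∨ (v ∨ v))) ⊃ (w ∨ (v ∨ v))) = 1 ⊃ 3/4 = 3/4
This gives 3/4 ≠ 1.

No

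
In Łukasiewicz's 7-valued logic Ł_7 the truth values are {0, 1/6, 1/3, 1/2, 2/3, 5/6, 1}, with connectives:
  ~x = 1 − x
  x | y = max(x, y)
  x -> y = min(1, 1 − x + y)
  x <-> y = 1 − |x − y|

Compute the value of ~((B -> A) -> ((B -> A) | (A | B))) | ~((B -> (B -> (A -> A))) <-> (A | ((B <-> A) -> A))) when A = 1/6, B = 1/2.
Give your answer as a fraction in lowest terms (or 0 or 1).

B -> A = 1/2 -> 1/6 = 2/3
B -> A = 1/2 -> 1/6 = 2/3
A | B = 1/6 | 1/2 = 1/2
(B -> A) | (A | B) = 2/3 | 1/2 = 2/3
(B -> A) -> ((B -> A) | (A | B)) = 2/3 -> 2/3 = 1
~((B -> A) -> ((B -> A) | (A | B))) = ~1 = 0
A -> A = 1/6 -> 1/6 = 1
B -> (A -> A) = 1/2 -> 1 = 1
B -> (B -> (A -> A)) = 1/2 -> 1 = 1
B <-> A = 1/2 <-> 1/6 = 2/3
(B <-> A) -> A = 2/3 -> 1/6 = 1/2
A | ((B <-> A) -> A) = 1/6 | 1/2 = 1/2
(B -> (B -> (A -> A))) <-> (A | ((B <-> A) -> A)) = 1 <-> 1/2 = 1/2
~((B -> (B -> (A -> A))) <-> (A | ((B <-> A) -> A))) = ~1/2 = 1/2
~((B -> A) -> ((B -> A) | (A | B))) | ~((B -> (B -> (A -> A))) <-> (A | ((B <-> A) -> A))) = 0 | 1/2 = 1/2

1/2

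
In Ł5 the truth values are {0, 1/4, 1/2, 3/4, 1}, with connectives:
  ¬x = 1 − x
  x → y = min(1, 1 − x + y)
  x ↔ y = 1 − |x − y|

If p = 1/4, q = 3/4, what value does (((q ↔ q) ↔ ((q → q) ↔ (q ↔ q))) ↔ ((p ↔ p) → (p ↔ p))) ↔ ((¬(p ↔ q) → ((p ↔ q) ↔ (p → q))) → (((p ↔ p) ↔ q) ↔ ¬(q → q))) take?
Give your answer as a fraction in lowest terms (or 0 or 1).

1/4

q ↔ q = 3/4 ↔ 3/4 = 1
q → q = 3/4 → 3/4 = 1
q ↔ q = 3/4 ↔ 3/4 = 1
(q → q) ↔ (q ↔ q) = 1 ↔ 1 = 1
(q ↔ q) ↔ ((q → q) ↔ (q ↔ q)) = 1 ↔ 1 = 1
p ↔ p = 1/4 ↔ 1/4 = 1
p ↔ p = 1/4 ↔ 1/4 = 1
(p ↔ p) → (p ↔ p) = 1 → 1 = 1
((q ↔ q) ↔ ((q → q) ↔ (q ↔ q))) ↔ ((p ↔ p) → (p ↔ p)) = 1 ↔ 1 = 1
p ↔ q = 1/4 ↔ 3/4 = 1/2
¬(p ↔ q) = ¬1/2 = 1/2
p ↔ q = 1/4 ↔ 3/4 = 1/2
p → q = 1/4 → 3/4 = 1
(p ↔ q) ↔ (p → q) = 1/2 ↔ 1 = 1/2
¬(p ↔ q) → ((p ↔ q) ↔ (p → q)) = 1/2 → 1/2 = 1
p ↔ p = 1/4 ↔ 1/4 = 1
(p ↔ p) ↔ q = 1 ↔ 3/4 = 3/4
q → q = 3/4 → 3/4 = 1
¬(q → q) = ¬1 = 0
((p ↔ p) ↔ q) ↔ ¬(q → q) = 3/4 ↔ 0 = 1/4
(¬(p ↔ q) → ((p ↔ q) ↔ (p → q))) → (((p ↔ p) ↔ q) ↔ ¬(q → q)) = 1 → 1/4 = 1/4
(((q ↔ q) ↔ ((q → q) ↔ (q ↔ q))) ↔ ((p ↔ p) → (p ↔ p))) ↔ ((¬(p ↔ q) → ((p ↔ q) ↔ (p → q))) → (((p ↔ p) ↔ q) ↔ ¬(q → q))) = 1 ↔ 1/4 = 1/4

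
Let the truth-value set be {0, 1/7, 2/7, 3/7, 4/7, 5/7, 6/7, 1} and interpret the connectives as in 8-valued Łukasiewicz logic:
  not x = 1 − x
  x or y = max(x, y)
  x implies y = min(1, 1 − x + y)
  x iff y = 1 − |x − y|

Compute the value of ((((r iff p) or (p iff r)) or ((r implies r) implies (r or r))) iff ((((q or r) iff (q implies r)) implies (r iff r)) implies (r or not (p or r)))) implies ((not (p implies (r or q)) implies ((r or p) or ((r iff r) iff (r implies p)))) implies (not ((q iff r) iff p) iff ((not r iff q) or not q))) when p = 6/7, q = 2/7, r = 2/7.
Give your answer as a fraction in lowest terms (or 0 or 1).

r iff p = 2/7 iff 6/7 = 3/7
p iff r = 6/7 iff 2/7 = 3/7
(r iff p) or (p iff r) = 3/7 or 3/7 = 3/7
r implies r = 2/7 implies 2/7 = 1
r or r = 2/7 or 2/7 = 2/7
(r implies r) implies (r or r) = 1 implies 2/7 = 2/7
((r iff p) or (p iff r)) or ((r implies r) implies (r or r)) = 3/7 or 2/7 = 3/7
q or r = 2/7 or 2/7 = 2/7
q implies r = 2/7 implies 2/7 = 1
(q or r) iff (q implies r) = 2/7 iff 1 = 2/7
r iff r = 2/7 iff 2/7 = 1
((q or r) iff (q implies r)) implies (r iff r) = 2/7 implies 1 = 1
p or r = 6/7 or 2/7 = 6/7
not (p or r) = not 6/7 = 1/7
r or not (p or r) = 2/7 or 1/7 = 2/7
(((q or r) iff (q implies r)) implies (r iff r)) implies (r or not (p or r)) = 1 implies 2/7 = 2/7
(((r iff p) or (p iff r)) or ((r implies r) implies (r or r))) iff ((((q or r) iff (q implies r)) implies (r iff r)) implies (r or not (p or r))) = 3/7 iff 2/7 = 6/7
r or q = 2/7 or 2/7 = 2/7
p implies (r or q) = 6/7 implies 2/7 = 3/7
not (p implies (r or q)) = not 3/7 = 4/7
r or p = 2/7 or 6/7 = 6/7
r iff r = 2/7 iff 2/7 = 1
r implies p = 2/7 implies 6/7 = 1
(r iff r) iff (r implies p) = 1 iff 1 = 1
(r or p) or ((r iff r) iff (r implies p)) = 6/7 or 1 = 1
not (p implies (r or q)) implies ((r or p) or ((r iff r) iff (r implies p))) = 4/7 implies 1 = 1
q iff r = 2/7 iff 2/7 = 1
(q iff r) iff p = 1 iff 6/7 = 6/7
not ((q iff r) iff p) = not 6/7 = 1/7
not r = not 2/7 = 5/7
not r iff q = 5/7 iff 2/7 = 4/7
not q = not 2/7 = 5/7
(not r iff q) or not q = 4/7 or 5/7 = 5/7
not ((q iff r) iff p) iff ((not r iff q) or not q) = 1/7 iff 5/7 = 3/7
(not (p implies (r or q)) implies ((r or p) or ((r iff r) iff (r implies p)))) implies (not ((q iff r) iff p) iff ((not r iff q) or not q)) = 1 implies 3/7 = 3/7
((((r iff p) or (p iff r)) or ((r implies r) implies (r or r))) iff ((((q or r) iff (q implies r)) implies (r iff r)) implies (r or not (p or r)))) implies ((not (p implies (r or q)) implies ((r or p) or ((r iff r) iff (r implies p)))) implies (not ((q iff r) iff p) iff ((not r iff q) or not q))) = 6/7 implies 3/7 = 4/7

4/7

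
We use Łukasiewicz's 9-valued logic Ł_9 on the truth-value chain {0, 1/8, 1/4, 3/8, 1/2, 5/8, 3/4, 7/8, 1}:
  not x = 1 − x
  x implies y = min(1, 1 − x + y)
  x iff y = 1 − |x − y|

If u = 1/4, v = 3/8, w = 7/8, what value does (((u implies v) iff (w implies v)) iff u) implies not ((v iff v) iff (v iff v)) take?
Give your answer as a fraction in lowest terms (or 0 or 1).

1/4

u implies v = 1/4 implies 3/8 = 1
w implies v = 7/8 implies 3/8 = 1/2
(u implies v) iff (w implies v) = 1 iff 1/2 = 1/2
((u implies v) iff (w implies v)) iff u = 1/2 iff 1/4 = 3/4
v iff v = 3/8 iff 3/8 = 1
v iff v = 3/8 iff 3/8 = 1
(v iff v) iff (v iff v) = 1 iff 1 = 1
not ((v iff v) iff (v iff v)) = not 1 = 0
(((u implies v) iff (w implies v)) iff u) implies not ((v iff v) iff (v iff v)) = 3/4 implies 0 = 1/4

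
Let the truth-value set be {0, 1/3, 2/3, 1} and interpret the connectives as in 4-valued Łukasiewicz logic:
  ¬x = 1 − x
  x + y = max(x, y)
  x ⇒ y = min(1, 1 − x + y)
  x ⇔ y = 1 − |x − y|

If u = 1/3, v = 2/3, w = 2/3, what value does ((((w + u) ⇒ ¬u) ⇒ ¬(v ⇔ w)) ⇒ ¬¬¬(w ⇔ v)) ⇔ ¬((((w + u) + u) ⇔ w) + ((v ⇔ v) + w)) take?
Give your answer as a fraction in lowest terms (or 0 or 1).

0

w + u = 2/3 + 1/3 = 2/3
¬u = ¬1/3 = 2/3
(w + u) ⇒ ¬u = 2/3 ⇒ 2/3 = 1
v ⇔ w = 2/3 ⇔ 2/3 = 1
¬(v ⇔ w) = ¬1 = 0
((w + u) ⇒ ¬u) ⇒ ¬(v ⇔ w) = 1 ⇒ 0 = 0
w ⇔ v = 2/3 ⇔ 2/3 = 1
¬(w ⇔ v) = ¬1 = 0
¬¬(w ⇔ v) = ¬0 = 1
¬¬¬(w ⇔ v) = ¬1 = 0
(((w + u) ⇒ ¬u) ⇒ ¬(v ⇔ w)) ⇒ ¬¬¬(w ⇔ v) = 0 ⇒ 0 = 1
w + u = 2/3 + 1/3 = 2/3
(w + u) + u = 2/3 + 1/3 = 2/3
((w + u) + u) ⇔ w = 2/3 ⇔ 2/3 = 1
v ⇔ v = 2/3 ⇔ 2/3 = 1
(v ⇔ v) + w = 1 + 2/3 = 1
(((w + u) + u) ⇔ w) + ((v ⇔ v) + w) = 1 + 1 = 1
¬((((w + u) + u) ⇔ w) + ((v ⇔ v) + w)) = ¬1 = 0
((((w + u) ⇒ ¬u) ⇒ ¬(v ⇔ w)) ⇒ ¬¬¬(w ⇔ v)) ⇔ ¬((((w + u) + u) ⇔ w) + ((v ⇔ v) + w)) = 1 ⇔ 0 = 0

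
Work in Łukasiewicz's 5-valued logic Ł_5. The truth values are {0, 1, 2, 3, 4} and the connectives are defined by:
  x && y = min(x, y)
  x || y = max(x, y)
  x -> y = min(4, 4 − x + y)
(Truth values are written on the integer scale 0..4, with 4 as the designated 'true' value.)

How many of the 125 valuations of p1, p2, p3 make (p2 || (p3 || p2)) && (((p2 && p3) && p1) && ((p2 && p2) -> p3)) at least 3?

value 4: 1 assignment (counts)
value 3: 7 assignments (counts)
value 2: 19 assignments
value 1: 37 assignments
value 0: 61 assignments
So 8 of the 125 assignments meet the threshold.

8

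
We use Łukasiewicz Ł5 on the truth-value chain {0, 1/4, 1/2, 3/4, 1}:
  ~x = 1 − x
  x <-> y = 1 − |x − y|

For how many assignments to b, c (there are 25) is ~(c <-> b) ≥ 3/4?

value 1: 2 assignments (counts)
value 3/4: 4 assignments (counts)
value 1/2: 6 assignments
value 1/4: 8 assignments
value 0: 5 assignments
So 6 of the 25 assignments meet the threshold.

6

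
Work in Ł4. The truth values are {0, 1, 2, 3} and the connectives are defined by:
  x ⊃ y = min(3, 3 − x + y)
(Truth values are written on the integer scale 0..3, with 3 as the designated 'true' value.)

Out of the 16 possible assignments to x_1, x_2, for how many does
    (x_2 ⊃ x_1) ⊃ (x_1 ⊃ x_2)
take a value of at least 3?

x_1 = 0, x_2 = 0 ↦ 3  ≥
x_1 = 0, x_2 = 1 ↦ 3  ≥
x_1 = 0, x_2 = 2 ↦ 3  ≥
x_1 = 0, x_2 = 3 ↦ 3  ≥
x_1 = 1, x_2 = 0 ↦ 2  <
x_1 = 1, x_2 = 1 ↦ 3  ≥
x_1 = 1, x_2 = 2 ↦ 3  ≥
x_1 = 1, x_2 = 3 ↦ 3  ≥
x_1 = 2, x_2 = 0 ↦ 1  <
x_1 = 2, x_2 = 1 ↦ 2  <
x_1 = 2, x_2 = 2 ↦ 3  ≥
x_1 = 2, x_2 = 3 ↦ 3  ≥
x_1 = 3, x_2 = 0 ↦ 0  <
x_1 = 3, x_2 = 1 ↦ 1  <
x_1 = 3, x_2 = 2 ↦ 2  <
x_1 = 3, x_2 = 3 ↦ 3  ≥
So 10 of the 16 assignments meet the threshold.

10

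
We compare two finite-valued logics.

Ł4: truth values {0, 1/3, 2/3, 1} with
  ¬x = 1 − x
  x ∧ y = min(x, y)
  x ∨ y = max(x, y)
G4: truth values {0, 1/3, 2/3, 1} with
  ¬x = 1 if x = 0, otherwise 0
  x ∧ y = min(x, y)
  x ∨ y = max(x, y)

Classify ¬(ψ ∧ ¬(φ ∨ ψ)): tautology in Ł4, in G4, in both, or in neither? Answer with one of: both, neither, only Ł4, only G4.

only G4

In Ł4: at φ = 0, ψ = 1/3 the value is 2/3 — not a tautology.
In G4: every assignment gives 1 — tautology.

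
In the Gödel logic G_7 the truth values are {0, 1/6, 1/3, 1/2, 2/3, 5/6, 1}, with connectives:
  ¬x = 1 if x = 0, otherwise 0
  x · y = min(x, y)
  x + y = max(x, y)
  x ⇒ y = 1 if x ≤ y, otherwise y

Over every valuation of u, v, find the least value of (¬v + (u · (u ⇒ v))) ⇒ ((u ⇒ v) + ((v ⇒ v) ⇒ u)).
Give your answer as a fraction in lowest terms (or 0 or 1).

Take u = 1/6, v = 0:
¬v = ¬0 = 1
u ⇒ v = 1/6 ⇒ 0 = 0
u · (u ⇒ v) = 1/6 · 0 = 0
¬v + (u · (u ⇒ v)) = 1 + 0 = 1
u ⇒ v = 1/6 ⇒ 0 = 0
v ⇒ v = 0 ⇒ 0 = 1
(v ⇒ v) ⇒ u = 1 ⇒ 1/6 = 1/6
(u ⇒ v) + ((v ⇒ v) ⇒ u) = 0 + 1/6 = 1/6
(¬v + (u · (u ⇒ v))) ⇒ ((u ⇒ v) + ((v ⇒ v) ⇒ u)) = 1 ⇒ 1/6 = 1/6
No assignment yields a value below 1/6, so this is the minimum.

1/6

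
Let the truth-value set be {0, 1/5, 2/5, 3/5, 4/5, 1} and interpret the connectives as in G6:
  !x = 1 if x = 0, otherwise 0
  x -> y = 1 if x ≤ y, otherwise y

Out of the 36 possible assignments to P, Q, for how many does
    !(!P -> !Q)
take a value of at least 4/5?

5

value 1: 5 assignments (counts)
value 0: 31 assignments
So 5 of the 36 assignments meet the threshold.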